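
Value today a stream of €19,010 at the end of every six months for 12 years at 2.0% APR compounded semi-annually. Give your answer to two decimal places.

€403,836.79

i = 0.02/2 = 0.01 per half-year; n = 12·2 = 24.
PV = 19010 × [1 − (1+0.01)^(−24)] / 0.01 = 19010 × 21.243387 = 403,836.7918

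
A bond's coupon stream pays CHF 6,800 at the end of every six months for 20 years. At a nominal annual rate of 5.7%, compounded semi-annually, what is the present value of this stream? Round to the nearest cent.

CHF 161,062.49

Periodic rate i = 0.057/2 = 0.0285; n = 20 × 2 = 40 periods.
Annuity factor a(40|0.0285) = 23.685660; PV = 6800 × 23.685660 = 161,062.4874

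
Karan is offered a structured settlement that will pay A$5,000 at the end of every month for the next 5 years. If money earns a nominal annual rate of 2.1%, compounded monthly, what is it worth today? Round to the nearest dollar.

A$284,551

Periodic rate i = 0.021/12 = 0.00175; n = 5 × 12 = 60 periods.
PV = PMT · [1 − (1+i)^(−n)] / i = 5000 · 56.910202 = 284,551.0077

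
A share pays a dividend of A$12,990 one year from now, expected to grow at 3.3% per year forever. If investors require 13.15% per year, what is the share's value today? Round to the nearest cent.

PV = D₁/(r − g) = 12990/(0.1315 − 0.033) = 131,878.1726

A$131,878.17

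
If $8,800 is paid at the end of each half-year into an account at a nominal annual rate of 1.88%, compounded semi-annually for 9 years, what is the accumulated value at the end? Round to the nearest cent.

With 2 periods per year: i = 0.0094, n = 18.
FV = PMT · [(1+i)^n − 1] / i = 8800 · 19.512912 = 171,713.6223

$171,713.62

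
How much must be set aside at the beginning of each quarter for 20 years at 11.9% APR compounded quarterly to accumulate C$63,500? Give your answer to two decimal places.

With 4 periods per year: i = 0.02975, n = 80.
FV-annuity factor × (1+i) = 326.620771; PMT = 63500 / 326.620771 = 194.4151

C$194.42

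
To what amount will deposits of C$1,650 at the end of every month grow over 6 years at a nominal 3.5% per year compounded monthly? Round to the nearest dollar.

C$131,982

Periodic rate i = 0.035/12 = 0.00291667; n = 6 × 12 = 72 periods.
FV = PMT · [(1+i)^n − 1] / i = 1650 · 79.988927 = 131,981.7293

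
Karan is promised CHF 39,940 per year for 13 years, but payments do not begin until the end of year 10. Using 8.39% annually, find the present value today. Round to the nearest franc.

CHF 149,650

Value one period before first payment (t=9): 39940 × [1 − (1+0.0839)^(−13)] / 0.0839 = 39940 × 7.737007 = 309,016.0593
PV₀ = 309,016.0593 / (1+0.0839)^9 = 309,016.0593 / 2.064919 = 149,650.4763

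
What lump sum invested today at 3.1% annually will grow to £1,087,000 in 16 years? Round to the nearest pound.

PV = 1,087,000 / (1 + 0.031)^16 = 1,087,000 / 1.629816 = 666,946.3491

£666,946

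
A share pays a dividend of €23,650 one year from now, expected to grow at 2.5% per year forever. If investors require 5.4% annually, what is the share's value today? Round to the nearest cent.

€815,517.24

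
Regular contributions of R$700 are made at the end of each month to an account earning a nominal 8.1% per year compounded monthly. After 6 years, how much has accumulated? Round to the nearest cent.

R$64,622.69

i = 0.081/12 = 0.00675 per month; n = 6·12 = 72.
Accumulation factor s(72|0.00675) = 92.318131; FV = 700 × 92.318131 = 64,622.6917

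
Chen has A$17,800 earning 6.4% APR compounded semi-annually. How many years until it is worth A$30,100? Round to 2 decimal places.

8.34 years

Periodic rate i = 0.064/2 = 0.032.
n = ln(30100/17800) / ln(1+0.032) = ln(1.69101) / 0.031499 = 16.6777 half-years
= 16.6777/2 years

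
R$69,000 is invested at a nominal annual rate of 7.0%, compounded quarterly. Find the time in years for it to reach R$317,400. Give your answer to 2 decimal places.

21.99 years

Periodic rate i = 0.07/4 = 0.0175.
n = ln(317400/69000) / ln(1+0.0175) = ln(4.60000) / 0.017349 = 87.9640 quarters
= 87.9640/4 years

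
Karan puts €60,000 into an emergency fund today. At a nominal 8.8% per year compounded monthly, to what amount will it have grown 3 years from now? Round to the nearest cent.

With 12 periods per year: i = 0.00733333, n = 36.
60,000 × (1+0.00733333)^36 = 60,000 × 1.300874 = 78,052.4681

€78,052.47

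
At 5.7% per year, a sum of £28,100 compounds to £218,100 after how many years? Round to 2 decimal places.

36.97 years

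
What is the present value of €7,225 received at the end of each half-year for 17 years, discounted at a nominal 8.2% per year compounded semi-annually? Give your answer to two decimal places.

i = 0.082/2 = 0.041 per half-year; n = 17·2 = 34.
PV = 7225 × [1 − (1+0.041)^(−34)] / 0.041 = 7225 × 18.168798 = 131,269.5644

€131,269.56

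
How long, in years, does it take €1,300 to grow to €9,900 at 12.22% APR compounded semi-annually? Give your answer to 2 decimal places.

Periodic rate i = 0.1222/2 = 0.0611.
n = ln(9900/1300) / ln(1+0.0611) = ln(7.61538) / 0.059306 = 34.2321 half-years
= 34.2321/2 years

17.12 years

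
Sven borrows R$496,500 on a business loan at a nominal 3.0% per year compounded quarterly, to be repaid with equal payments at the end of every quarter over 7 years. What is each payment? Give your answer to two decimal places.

R$19,725.31

i = 0.03/4 = 0.0075 per quarter; n = 7·4 = 28.
PMT = 496500 / ( [1 − (1+0.0075)^(−28)] / 0.0075 ) = 496500 / 25.170713 = 19,725.3057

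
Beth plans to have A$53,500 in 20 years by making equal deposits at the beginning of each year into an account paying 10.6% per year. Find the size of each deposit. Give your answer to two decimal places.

A$788.76

PMT = 53500 / ( [(1+0.106)^20 − 1] / 0.106 × (1+i) ) = 53500 / 67.828193 = 788.7576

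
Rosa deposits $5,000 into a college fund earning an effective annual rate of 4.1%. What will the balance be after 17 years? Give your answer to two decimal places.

FV = 5,000 × (1 + 0.041)^17 = 9,899.9364

$9,899.94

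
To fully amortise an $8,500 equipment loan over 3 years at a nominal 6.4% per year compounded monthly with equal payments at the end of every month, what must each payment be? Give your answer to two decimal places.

i = 0.064/12 = 0.00533333 per month; n = 3·12 = 36.
Annuity-PV factor = 32.675993; PMT = 8500 / 32.675993 = 260.1298

$260.13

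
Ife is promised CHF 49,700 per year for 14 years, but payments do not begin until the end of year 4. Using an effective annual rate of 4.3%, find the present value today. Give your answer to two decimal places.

CHF 453,665.38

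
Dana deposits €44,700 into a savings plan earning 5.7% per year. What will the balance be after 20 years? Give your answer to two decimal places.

€135,458.81

FV = PV·(1+i)^n = 44,700 × 3.030399 = 135,458.8141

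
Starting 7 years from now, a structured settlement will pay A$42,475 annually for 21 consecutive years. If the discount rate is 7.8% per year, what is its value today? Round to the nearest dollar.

A$275,328

Value one period before first payment (t=6): 42475 × [1 − (1+0.078)^(−21)] / 0.078 = 42475 × 10.172553 = 432,079.1813
PV₀ = 432,079.1813 / (1+0.078)^6 = 432,079.1813 / 1.569324 = 275,328.2512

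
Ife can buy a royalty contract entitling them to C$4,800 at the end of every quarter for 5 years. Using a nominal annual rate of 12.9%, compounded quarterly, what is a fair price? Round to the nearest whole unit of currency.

C$69,949

Periodic rate i = 0.129/4 = 0.03225; n = 5 × 4 = 20 periods.
Annuity factor a(20|0.03225) = 14.572648; PV = 4800 × 14.572648 = 69,948.7113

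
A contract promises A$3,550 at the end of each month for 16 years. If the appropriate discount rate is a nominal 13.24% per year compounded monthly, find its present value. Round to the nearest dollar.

With 12 periods per year: i = 0.0110333, n = 192.
PV = PMT · [1 − (1+i)^(−n)] / i = 3550 · 79.610873 = 282,618.5991

A$282,619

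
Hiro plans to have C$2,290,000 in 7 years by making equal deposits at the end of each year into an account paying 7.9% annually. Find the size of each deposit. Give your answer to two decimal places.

C$257,432.63

PMT = 2.29e+06 / ( [(1+0.079)^7 − 1] / 0.079 ) = 2.29e+06 / 8.895531 = 257,432.6338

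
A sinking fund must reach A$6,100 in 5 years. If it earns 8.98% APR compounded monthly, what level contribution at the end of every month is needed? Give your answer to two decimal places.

A$80.92

i = 0.0898/12 = 0.00748333 per month; n = 5·12 = 60.
PMT = 6100 / ( [(1+0.00748333)^60 − 1] / 0.00748333 ) = 6100 / 75.384556 = 80.9184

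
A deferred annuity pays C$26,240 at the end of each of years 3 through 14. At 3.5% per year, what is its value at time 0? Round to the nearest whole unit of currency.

C$236,706

Value one period before first payment (t=2): 26240 × [1 − (1+0.035)^(−12)] / 0.035 = 26240 × 9.663334 = 253,565.8929
PV₀ = 253,565.8929 / (1+0.035)^2 = 253,565.8929 / 1.071225 = 236,706.4743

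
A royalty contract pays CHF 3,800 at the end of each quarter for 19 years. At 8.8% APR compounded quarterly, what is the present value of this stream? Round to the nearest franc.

CHF 139,683

Periodic rate i = 0.088/4 = 0.022; n = 19 × 4 = 76 periods.
Annuity factor a(76|0.022) = 36.758752; PV = 3800 × 36.758752 = 139,683.2559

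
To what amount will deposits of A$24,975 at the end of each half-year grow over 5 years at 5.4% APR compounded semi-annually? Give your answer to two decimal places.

i = 0.054/2 = 0.027 per half-year; n = 5·2 = 10.
FV = 24975 × [(1+0.027)^10 − 1] / 0.027 = 24975 × 11.306750 = 282,386.0916

A$282,386.09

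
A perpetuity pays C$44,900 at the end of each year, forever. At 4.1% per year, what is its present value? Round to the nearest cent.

PV = PMT / i = 44900 / 0.041 = 1,095,121.9512

C$1,095,121.95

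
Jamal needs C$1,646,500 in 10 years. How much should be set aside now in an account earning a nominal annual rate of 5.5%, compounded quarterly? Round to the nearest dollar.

C$953,514

With 4 periods per year: i = 0.01375, n = 40.
PV = 1,646,500 / (1 + 0.01375)^40 = 1,646,500 / 1.726771 = 953,513.9392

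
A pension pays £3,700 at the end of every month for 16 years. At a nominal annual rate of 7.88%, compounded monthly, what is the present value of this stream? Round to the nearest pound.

£403,095

i = 0.0788/12 = 0.00656667 per month; n = 16·12 = 192.
Annuity factor a(192|0.00656667) = 108.944501; PV = 3700 × 108.944501 = 403,094.6540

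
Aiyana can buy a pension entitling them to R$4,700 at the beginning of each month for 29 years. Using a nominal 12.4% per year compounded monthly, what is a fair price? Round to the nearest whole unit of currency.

R$446,697

Periodic rate i = 0.124/12 = 0.0103333; n = 29 × 12 = 348 periods.
Annuity factor a(348|0.0103333) × (1+i) = 95.041978; PV = 4700 × 95.041978 = 446,697.2945
(annuity-due: payments at period start, so ×(1+i).)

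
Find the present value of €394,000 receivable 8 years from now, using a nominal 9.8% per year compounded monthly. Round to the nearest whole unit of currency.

Periodic rate i = 0.098/12 = 0.00816667; n = 8 × 12 = 96 periods.
Discount factor = (1+0.00816667)^(−96) = 0.458032; PV = 394,000 × 0.458032 = 180,464.6510

€180,465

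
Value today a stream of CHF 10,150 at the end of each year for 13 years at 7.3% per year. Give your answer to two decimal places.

PV = 10150 × [1 − (1+0.073)^(−13)] / 0.073 = 10150 × 8.217366 = 83,406.2619

CHF 83,406.26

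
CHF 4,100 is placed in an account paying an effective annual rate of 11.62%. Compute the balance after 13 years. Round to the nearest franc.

CHF 17,117

FV = 4,100 × (1 + 0.1162)^13 = 17,117.0963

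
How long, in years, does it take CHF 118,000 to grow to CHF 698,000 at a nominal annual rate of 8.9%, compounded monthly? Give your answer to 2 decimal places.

20.05 years

Periodic rate i = 0.089/12 = 0.00741667.
n = ln(698000/118000) / ln(1+0.00741667) = ln(5.91525) / 0.007389 = 240.5552 months
= 240.5552/12 years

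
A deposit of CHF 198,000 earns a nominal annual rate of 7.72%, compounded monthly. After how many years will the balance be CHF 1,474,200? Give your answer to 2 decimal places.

Periodic rate i = 0.0772/12 = 0.00643333.
(1+i)^n = 1.4742e+06/198000 = 7.44545, so n = ln 7.44545 / ln 1.00643 = 313.0655 months
= 313.0655/12 years

26.09 years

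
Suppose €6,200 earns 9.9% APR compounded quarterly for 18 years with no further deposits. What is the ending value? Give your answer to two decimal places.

€36,048.10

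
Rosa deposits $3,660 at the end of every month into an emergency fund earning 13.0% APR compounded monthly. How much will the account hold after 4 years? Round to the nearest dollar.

$228,833

Periodic rate i = 0.13/12 = 0.0108333; n = 4 × 12 = 48 periods.
Accumulation factor s(48|0.0108333) = 62.522811; FV = 3660 × 62.522811 = 228,833.4876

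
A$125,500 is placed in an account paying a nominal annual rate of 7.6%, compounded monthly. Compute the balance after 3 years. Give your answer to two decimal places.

A$157,525.41

With 12 periods per year: i = 0.00633333, n = 36.
FV = 125,500 × (1 + 0.00633333)^36 = 157,525.4122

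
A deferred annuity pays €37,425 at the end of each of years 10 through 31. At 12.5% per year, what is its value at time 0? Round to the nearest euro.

PV at t=9 (ordinary 22-year annuity): 37425 × a(22|0.125) = 37425 × 7.400575 = 276,966.5379
PV₀ = 276,966.5379 / (1+0.125)^9 = 276,966.5379 / 2.886508 = 95,952.1257

€95,952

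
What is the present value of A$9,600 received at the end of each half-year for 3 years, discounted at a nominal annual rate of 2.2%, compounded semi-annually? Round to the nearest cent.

A$55,445.87

i = 0.022/2 = 0.011 per half-year; n = 3·2 = 6.
PV = PMT · [1 − (1+i)^(−n)] / i = 9600 · 5.775612 = 55,445.8743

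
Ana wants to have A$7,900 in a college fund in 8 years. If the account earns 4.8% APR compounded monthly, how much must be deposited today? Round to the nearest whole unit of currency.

With 12 periods per year: i = 0.004, n = 96.
Discount factor = (1+0.004)^(−96) = 0.681653; PV = 7,900 × 0.681653 = 5,385.0614

A$5,385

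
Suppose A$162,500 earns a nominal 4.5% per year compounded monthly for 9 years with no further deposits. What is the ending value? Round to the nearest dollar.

Periodic rate i = 0.045/12 = 0.00375; n = 9 × 12 = 108 periods.
162,500 × (1+0.00375)^108 = 162,500 × 1.498167 = 243,452.1758

A$243,452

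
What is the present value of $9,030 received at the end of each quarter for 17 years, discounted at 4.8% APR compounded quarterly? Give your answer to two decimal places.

With 4 periods per year: i = 0.012, n = 68.
PV = 9030 × [1 − (1+0.012)^(−68)] / 0.012 = 9030 × 46.304170 = 418,126.6518

$418,126.65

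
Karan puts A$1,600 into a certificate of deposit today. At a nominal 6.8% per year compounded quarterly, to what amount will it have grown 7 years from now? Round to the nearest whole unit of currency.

With 4 periods per year: i = 0.017, n = 28.
1,600 × (1+0.017)^28 = 1,600 × 1.603196 = 2,565.1140

A$2,565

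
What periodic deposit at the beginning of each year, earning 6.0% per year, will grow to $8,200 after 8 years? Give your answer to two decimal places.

$781.60

PMT = 8200 / ( [(1+0.06)^8 − 1] / 0.06 × (1+i) ) = 8200 / 10.491316 = 781.5988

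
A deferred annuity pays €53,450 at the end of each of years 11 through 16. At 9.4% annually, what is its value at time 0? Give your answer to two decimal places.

€96,486.02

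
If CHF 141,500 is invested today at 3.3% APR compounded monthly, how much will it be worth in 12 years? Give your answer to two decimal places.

i = 0.033/12 = 0.00275 per month; n = 12·12 = 144.
FV = 141,500 × (1 + 0.00275)^144 = 210,136.2675

CHF 210,136.27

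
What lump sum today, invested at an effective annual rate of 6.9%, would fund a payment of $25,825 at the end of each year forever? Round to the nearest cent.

$374,275.36

PV = C/r = 25825/0.069 = 374,275.3623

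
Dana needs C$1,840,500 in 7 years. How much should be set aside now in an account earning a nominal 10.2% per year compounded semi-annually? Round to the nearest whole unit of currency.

C$917,271

With 2 periods per year: i = 0.051, n = 14.
PV = FV·(1+i)^(−n) = 1,840,500 × 0.498382 = 917,271.2833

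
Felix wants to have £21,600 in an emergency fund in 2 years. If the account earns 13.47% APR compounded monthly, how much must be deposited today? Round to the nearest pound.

Periodic rate i = 0.1347/12 = 0.011225; n = 2 × 12 = 24 periods.
PV = FV·(1+i)^(−n) = 21,600 × 0.764985 = 16,523.6734

£16,524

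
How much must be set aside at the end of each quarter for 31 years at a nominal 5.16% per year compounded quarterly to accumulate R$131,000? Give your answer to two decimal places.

Periodic rate i = 0.0516/4 = 0.0129; n = 31 × 4 = 124 periods.
PMT = 131000 / ( [(1+0.0129)^124 − 1] / 0.0129 ) = 131000 / 302.376961 = 433.2341

R$433.23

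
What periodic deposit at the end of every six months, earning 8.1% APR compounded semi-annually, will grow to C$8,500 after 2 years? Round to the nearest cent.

C$2,000.18

With 2 periods per year: i = 0.0405, n = 4.
PMT = 8500 / ( [(1+0.0405)^4 − 1] / 0.0405 ) = 8500 / 4.249627 = 2,000.1753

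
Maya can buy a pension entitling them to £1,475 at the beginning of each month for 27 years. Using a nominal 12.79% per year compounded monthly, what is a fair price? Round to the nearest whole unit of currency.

i = 0.1279/12 = 0.0106583 per month; n = 27·12 = 324.
Annuity factor a(324|0.0106583) × (1+i) = 91.767661; PV = 1475 × 91.767661 = 135,357.2996
(Beginning-of-period payments → annuity-due factor ×(1+i).)

£135,357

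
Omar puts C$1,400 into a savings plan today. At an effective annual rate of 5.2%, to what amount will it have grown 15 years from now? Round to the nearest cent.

C$2,994.77

FV = 1,400 × (1 + 0.052)^15 = 2,994.7745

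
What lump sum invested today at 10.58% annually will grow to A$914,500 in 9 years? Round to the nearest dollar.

A$369,909

Discount factor = (1+0.1058)^(−9) = 0.404493; PV = 914,500 × 0.404493 = 369,908.6094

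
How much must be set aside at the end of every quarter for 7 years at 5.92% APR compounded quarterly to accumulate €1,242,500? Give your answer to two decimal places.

€36,136.68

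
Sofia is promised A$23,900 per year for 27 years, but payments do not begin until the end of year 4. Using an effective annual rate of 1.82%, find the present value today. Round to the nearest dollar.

A$479,597

PV at t=3 (ordinary 27-year annuity): 23900 × a(27|0.0182) = 23900 × 21.182515 = 506,262.1121
PV₀ = 506,262.1121 / (1+0.0182)^3 = 506,262.1121 / 1.055600 = 479,596.6585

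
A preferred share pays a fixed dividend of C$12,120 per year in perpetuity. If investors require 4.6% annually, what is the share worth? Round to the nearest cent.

PV = PMT / i = 12120 / 0.046 = 263,478.2609

C$263,478.26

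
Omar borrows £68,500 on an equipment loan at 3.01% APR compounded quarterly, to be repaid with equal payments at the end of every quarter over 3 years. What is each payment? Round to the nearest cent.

With 4 periods per year: i = 0.007525, n = 12.
Annuity-PV factor = 11.433094; PMT = 68500 / 11.433094 = 5,991.3792

£5,991.38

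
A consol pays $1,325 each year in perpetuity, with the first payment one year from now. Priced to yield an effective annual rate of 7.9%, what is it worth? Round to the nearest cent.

PV = PMT / i = 1325 / 0.079 = 16,772.1519

$16,772.15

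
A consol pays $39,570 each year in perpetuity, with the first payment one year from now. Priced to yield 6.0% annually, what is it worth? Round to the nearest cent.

$659,500.00

PV = PMT / i = 39570 / 0.06 = 659,500.0000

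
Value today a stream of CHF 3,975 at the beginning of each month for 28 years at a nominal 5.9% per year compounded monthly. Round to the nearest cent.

CHF 656,098.85

i = 0.059/12 = 0.00491667 per month; n = 28·12 = 336.
PV = PMT · [1 − (1+i)^(−n)] / i × (1+i) = 3975 · 165.056313 = 656,098.8457
(Beginning-of-period payments → annuity-due factor ×(1+i).)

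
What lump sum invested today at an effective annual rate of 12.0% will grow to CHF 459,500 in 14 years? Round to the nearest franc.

PV = FV·(1+i)^(−n) = 459,500 × 0.204620 = 94,022.8039

CHF 94,023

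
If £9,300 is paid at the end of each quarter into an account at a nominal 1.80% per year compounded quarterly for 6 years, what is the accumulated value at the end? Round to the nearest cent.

£235,140.94

Periodic rate i = 0.018/4 = 0.0045; n = 6 × 4 = 24 periods.
Accumulation factor s(24|0.0045) = 25.283972; FV = 9300 × 25.283972 = 235,140.9394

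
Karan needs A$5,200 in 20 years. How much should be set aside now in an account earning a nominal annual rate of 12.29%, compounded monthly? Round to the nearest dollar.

A$451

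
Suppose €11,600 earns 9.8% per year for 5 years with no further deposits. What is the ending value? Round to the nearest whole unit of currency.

€18,513

11,600 × (1+0.098)^5 = 11,600 × 1.595922 = 18,512.6969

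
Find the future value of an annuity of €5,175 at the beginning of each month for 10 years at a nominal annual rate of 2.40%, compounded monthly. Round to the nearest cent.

€702,471.01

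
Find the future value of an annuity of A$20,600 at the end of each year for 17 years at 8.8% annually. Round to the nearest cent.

A$747,828.33

FV = PMT · [(1+i)^n − 1] / i = 20600 · 36.302346 = 747,828.3300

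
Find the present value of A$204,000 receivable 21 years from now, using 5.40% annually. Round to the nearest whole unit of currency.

A$67,605

PV = FV·(1+i)^(−n) = 204,000 × 0.331396 = 67,604.7699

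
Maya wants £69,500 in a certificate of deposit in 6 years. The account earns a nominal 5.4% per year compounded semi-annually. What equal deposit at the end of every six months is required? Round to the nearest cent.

£4,981.17

With 2 periods per year: i = 0.027, n = 12.
FV-annuity factor = 13.952558; PMT = 69500 / 13.952558 = 4,981.1656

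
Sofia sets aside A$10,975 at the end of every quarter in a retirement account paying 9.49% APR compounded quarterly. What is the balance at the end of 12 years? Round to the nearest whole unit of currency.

Periodic rate i = 0.0949/4 = 0.023725; n = 12 × 4 = 48 periods.
FV = 10975 × [(1+0.023725)^48 − 1] / 0.023725 = 10975 × 87.745424 = 963,006.0273

A$963,006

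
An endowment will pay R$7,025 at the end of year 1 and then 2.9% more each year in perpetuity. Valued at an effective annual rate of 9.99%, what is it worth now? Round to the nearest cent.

PV = D₁/(r − g) = 7025/(0.0999 − 0.029) = 99,083.2158

R$99,083.22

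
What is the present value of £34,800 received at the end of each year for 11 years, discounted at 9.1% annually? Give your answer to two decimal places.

Annuity factor a(11|0.091) = 6.773149; PV = 34800 × 6.773149 = 235,705.5967

£235,705.60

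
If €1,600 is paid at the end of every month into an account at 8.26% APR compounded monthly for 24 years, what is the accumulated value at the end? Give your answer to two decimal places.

€1,443,720.39

With 12 periods per year: i = 0.00688333, n = 288.
FV = 1600 × [(1+0.00688333)^288 − 1] / 0.00688333 = 1600 × 902.325241 = 1,443,720.3858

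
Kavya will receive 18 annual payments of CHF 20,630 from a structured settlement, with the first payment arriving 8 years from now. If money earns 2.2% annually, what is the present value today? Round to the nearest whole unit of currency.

Value one period before first payment (t=7): 20630 × [1 − (1+0.022)^(−18)] / 0.022 = 20630 × 14.731717 = 303,915.3233
Discount back 7 years: 303,915.3233 × (1+0.022)^(−7) = 303,915.3233 × 0.858704 = 260,973.4501

CHF 260,973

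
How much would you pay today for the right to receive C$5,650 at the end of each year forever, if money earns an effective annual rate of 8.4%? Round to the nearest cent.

PV = PMT / i = 5650 / 0.084 = 67,261.9048

C$67,261.90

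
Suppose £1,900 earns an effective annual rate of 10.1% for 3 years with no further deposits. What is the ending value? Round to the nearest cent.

FV = PV·(1+i)^n = 1,900 × 1.334633 = 2,535.8033

£2,535.80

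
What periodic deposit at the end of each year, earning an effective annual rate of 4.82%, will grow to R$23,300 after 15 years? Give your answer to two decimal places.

PMT = 23300 / ( [(1+0.0482)^15 − 1] / 0.0482 ) = 23300 / 21.288522 = 1,094.4865

R$1,094.49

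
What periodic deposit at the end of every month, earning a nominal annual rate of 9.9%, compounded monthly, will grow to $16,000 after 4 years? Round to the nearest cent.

With 12 periods per year: i = 0.00825, n = 48.
PMT = 16000 / ( [(1+0.00825)^48 − 1] / 0.00825 ) = 16000 / 58.600894 = 273.0334

$273.03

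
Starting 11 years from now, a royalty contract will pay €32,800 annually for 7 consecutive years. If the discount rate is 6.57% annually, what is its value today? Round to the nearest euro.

€94,972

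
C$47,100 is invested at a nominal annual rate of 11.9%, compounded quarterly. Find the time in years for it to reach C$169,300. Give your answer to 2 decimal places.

10.91 years

Periodic rate i = 0.119/4 = 0.02975.
n = ln(169300/47100) / ln(1+0.02975) = ln(3.59448) / 0.029316 = 43.6416 quarters
= 43.6416/4 years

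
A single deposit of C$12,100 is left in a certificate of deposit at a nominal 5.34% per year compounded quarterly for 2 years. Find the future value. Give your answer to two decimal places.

i = 0.0534/4 = 0.01335 per quarter; n = 2·4 = 8.
12,100 × (1+0.01335)^8 = 12,100 × 1.111926 = 13,454.3012

C$13,454.30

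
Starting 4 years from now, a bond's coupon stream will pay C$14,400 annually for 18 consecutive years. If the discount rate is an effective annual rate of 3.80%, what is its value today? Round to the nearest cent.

PV at t=3 (ordinary 18-year annuity): 14400 × a(18|0.038) = 14400 × 12.867593 = 185,293.3415
Discount back 3 years: 185,293.3415 × (1+0.038)^(−3) = 185,293.3415 × 0.894145 = 165,679.1099

C$165,679.11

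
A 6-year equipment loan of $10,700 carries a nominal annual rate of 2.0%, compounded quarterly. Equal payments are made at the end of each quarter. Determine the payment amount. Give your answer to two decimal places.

$474.23

Periodic rate i = 0.02/4 = 0.005; n = 6 × 4 = 24 periods.
Annuity-PV factor = 22.562866; PMT = 10700 / 22.562866 = 474.2305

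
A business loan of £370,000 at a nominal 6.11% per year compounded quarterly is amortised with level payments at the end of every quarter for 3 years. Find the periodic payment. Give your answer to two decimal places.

£33,979.73

With 4 periods per year: i = 0.015275, n = 12.
Annuity-PV factor = 10.888843; PMT = 370000 / 10.888843 = 33,979.7335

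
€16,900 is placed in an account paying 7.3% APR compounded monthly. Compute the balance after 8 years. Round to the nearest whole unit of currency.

Periodic rate i = 0.073/12 = 0.00608333; n = 8 × 12 = 96 periods.
FV = PV·(1+i)^n = 16,900 × 1.790027 = 30,251.4604

€30,251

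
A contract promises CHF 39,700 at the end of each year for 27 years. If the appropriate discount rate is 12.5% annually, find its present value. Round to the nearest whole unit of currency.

CHF 304,394

PV = 39700 × [1 − (1+0.125)^(−27)] / 0.125 = 39700 × 7.667362 = 304,394.2708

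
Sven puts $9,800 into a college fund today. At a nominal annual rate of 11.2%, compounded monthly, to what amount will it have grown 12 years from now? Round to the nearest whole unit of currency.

$37,343

i = 0.112/12 = 0.00933333 per month; n = 12·12 = 144.
FV = 9,800 × (1 + 0.00933333)^144 = 37,343.1368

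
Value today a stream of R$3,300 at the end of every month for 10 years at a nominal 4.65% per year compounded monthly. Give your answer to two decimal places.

R$316,204.03

Periodic rate i = 0.0465/12 = 0.003875; n = 10 × 12 = 120 periods.
PV = PMT · [1 − (1+i)^(−n)] / i = 3300 · 95.819403 = 316,204.0314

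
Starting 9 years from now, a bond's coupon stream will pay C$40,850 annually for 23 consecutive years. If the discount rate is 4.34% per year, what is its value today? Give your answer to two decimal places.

PV at t=8 (ordinary 23-year annuity): 40850 × a(23|0.0434) = 40850 × 14.369038 = 586,975.2111
PV₀ = 586,975.2111 / (1+0.0434)^8 = 586,975.2111 / 1.404775 = 417,842.9717

C$417,842.97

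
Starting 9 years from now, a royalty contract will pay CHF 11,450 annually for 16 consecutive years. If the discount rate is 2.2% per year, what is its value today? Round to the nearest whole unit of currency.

Value one period before first payment (t=8): 11450 × [1 − (1+0.022)^(−16)] / 0.022 = 11450 × 13.365043 = 153,029.7398
PV₀ = 153,029.7398 / (1+0.022)^8 = 153,029.7398 / 1.190165 = 128,578.5943

CHF 128,579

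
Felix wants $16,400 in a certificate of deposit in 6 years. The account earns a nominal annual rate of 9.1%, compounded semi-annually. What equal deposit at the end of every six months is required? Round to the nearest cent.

i = 0.091/2 = 0.0455 per half-year; n = 6·2 = 12.
FV-annuity factor = 15.508664; PMT = 16400 / 15.508664 = 1,057.4734

$1,057.47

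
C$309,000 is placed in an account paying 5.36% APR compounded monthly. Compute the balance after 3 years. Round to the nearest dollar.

C$362,775

Periodic rate i = 0.0536/12 = 0.00446667; n = 3 × 12 = 36 periods.
309,000 × (1+0.00446667)^36 = 309,000 × 1.174030 = 362,775.1507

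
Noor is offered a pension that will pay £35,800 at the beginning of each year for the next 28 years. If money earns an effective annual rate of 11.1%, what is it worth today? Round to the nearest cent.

£339,517.21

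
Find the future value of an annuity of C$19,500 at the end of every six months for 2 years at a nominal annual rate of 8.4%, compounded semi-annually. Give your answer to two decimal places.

Periodic rate i = 0.084/2 = 0.042; n = 2 × 2 = 4 periods.
FV = 19500 × [(1+0.042)^4 − 1] / 0.042 = 19500 × 4.259130 = 83,053.0367

C$83,053.04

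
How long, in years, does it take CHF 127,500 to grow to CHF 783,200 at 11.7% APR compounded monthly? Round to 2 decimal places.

15.59 years

Periodic rate i = 0.117/12 = 0.00975.
(1+i)^n = 783200/127500 = 6.14275, so n = ln 6.14275 / ln 1.00975 = 187.0879 months
= 187.0879/12 years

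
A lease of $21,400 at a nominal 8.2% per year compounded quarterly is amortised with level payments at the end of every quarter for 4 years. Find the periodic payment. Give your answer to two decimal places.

$1,582.36

Periodic rate i = 0.082/4 = 0.0205; n = 4 × 4 = 16 periods.
Annuity-PV factor = 13.524085; PMT = 21400 / 13.524085 = 1,582.3621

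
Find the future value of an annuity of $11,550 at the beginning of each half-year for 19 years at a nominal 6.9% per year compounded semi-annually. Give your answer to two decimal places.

Periodic rate i = 0.069/2 = 0.0345; n = 19 × 2 = 38 periods.
FV = PMT · [(1+i)^n − 1] / i × (1+i) = 11550 · 78.824843 = 910,426.9417
(annuity-due: payments at period start, so ×(1+i).)

$910,426.94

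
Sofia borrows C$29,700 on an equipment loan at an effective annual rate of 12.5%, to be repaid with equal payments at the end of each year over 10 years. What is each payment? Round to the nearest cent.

PMT = 29700 / ( [1 − (1+0.125)^(−10)] / 0.125 ) = 29700 / 5.536431 = 5,364.4669

C$5,364.47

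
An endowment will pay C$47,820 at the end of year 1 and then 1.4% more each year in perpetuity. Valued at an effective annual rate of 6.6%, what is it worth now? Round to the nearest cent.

PV = PMT / (i − g) = 47820 / (0.066 − 0.014) = 47820 / 0.052000 = 919,615.3846

C$919,615.38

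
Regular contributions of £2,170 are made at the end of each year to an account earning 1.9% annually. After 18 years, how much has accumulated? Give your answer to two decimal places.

£46,055.49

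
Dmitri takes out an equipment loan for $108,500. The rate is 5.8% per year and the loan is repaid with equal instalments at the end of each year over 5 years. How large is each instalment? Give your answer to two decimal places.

PMT = 108500 / ( [1 − (1+0.058)^(−5)] / 0.058 ) = 108500 / 4.235382 = 25,617.5255

$25,617.53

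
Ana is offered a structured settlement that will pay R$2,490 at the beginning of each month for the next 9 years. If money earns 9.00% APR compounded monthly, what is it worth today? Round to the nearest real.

i = 0.09/12 = 0.0075 per month; n = 9·12 = 108.
Annuity factor a(108|0.0075) × (1+i) = 74.393177; PV = 2490 × 74.393177 = 185,239.0106
(annuity-due: payments at period start, so ×(1+i).)

R$185,239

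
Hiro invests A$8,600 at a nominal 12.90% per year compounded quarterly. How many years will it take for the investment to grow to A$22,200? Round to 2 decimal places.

Periodic rate i = 0.129/4 = 0.03225.
n = ln(22200/8600) / ln(1+0.03225) = ln(2.58140) / 0.031741 = 29.8772 quarters
= 29.8772/4 years

7.47 years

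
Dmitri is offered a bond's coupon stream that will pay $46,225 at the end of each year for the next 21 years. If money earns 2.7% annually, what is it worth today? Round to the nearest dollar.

PV = 46225 × [1 − (1+0.027)^(−21)] / 0.027 = 46225 × 15.870153 = 733,597.8455

$733,598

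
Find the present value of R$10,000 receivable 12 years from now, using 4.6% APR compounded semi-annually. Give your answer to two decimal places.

Periodic rate i = 0.046/2 = 0.023; n = 12 × 2 = 24 periods.
PV = 10,000 / (1 + 0.023)^24 = 10,000 / 1.725898 = 5,794.0841

R$5,794.08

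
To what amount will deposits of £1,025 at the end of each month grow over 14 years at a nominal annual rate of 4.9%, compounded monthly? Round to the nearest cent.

With 12 periods per year: i = 0.00408333, n = 168.
FV = PMT · [(1+i)^n − 1] / i = 1025 · 240.730988 = 246,749.2623

£246,749.26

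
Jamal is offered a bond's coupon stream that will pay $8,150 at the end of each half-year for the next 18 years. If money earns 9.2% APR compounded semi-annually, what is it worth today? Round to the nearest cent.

With 2 periods per year: i = 0.046, n = 36.
PV = PMT · [1 − (1+i)^(−n)] / i = 8150 · 17.432858 = 142,077.7908

$142,077.79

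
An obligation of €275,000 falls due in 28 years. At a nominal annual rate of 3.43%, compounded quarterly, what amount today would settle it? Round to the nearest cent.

€105,685.26

Periodic rate i = 0.0343/4 = 0.008575; n = 28 × 4 = 112 periods.
Discount factor = (1+0.008575)^(−112) = 0.384310; PV = 275,000 × 0.384310 = 105,685.2591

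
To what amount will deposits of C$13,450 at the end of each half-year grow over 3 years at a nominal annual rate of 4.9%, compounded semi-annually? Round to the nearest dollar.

C$85,807

i = 0.049/2 = 0.0245 per half-year; n = 3·2 = 6.
Accumulation factor s(6|0.0245) = 6.379728; FV = 13450 × 6.379728 = 85,807.3384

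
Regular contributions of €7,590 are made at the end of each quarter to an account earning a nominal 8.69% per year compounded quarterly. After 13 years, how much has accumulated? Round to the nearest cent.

€718,829.12

i = 0.0869/4 = 0.021725 per quarter; n = 13·4 = 52.
FV = 7590 × [(1+0.021725)^52 − 1] / 0.021725 = 7590 × 94.707394 = 718,829.1181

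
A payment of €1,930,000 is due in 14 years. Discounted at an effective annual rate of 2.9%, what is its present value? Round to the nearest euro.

PV = 1,930,000 / (1 + 0.029)^14 = 1,930,000 / 1.492159 = 1,293,427.4164

€1,293,427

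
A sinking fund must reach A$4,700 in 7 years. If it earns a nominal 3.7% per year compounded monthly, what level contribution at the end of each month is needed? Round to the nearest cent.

A$49.10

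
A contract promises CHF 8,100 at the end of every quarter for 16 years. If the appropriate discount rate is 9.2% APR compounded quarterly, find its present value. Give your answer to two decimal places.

CHF 270,003.28

i = 0.092/4 = 0.023 per quarter; n = 16·4 = 64.
Annuity factor a(64|0.023) = 33.333738; PV = 8100 × 33.333738 = 270,003.2814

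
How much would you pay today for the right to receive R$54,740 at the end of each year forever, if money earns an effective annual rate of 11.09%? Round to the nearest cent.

PV = C/r = 54740/0.1109 = 493,597.8359

R$493,597.84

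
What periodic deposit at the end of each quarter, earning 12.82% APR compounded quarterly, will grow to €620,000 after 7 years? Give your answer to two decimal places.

€14,004.36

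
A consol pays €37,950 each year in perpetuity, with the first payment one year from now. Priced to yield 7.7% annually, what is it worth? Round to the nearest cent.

€492,857.14

PV = PMT / i = 37950 / 0.077 = 492,857.1429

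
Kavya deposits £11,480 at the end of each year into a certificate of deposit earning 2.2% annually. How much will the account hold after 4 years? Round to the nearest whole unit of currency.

£47,458

FV = 11480 × [(1+0.022)^4 − 1] / 0.022 = 11480 × 4.133947 = 47,457.7075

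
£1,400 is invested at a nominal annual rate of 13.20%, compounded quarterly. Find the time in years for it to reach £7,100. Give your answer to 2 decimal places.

Periodic rate i = 0.132/4 = 0.033.
(1+i)^n = 7100/1400 = 5.07143, so n = ln 5.07143 / ln 1.033 = 50.0081 quarters
= 50.0081/4 years

12.50 years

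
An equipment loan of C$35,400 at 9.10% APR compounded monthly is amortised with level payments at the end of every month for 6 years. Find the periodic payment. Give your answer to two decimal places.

i = 0.091/12 = 0.00758333 per month; n = 6·12 = 72.
Annuity-PV factor = 55.324398; PMT = 35400 / 55.324398 = 639.8624

C$639.86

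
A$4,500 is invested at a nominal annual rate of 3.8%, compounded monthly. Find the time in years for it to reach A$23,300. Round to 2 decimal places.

43.34 years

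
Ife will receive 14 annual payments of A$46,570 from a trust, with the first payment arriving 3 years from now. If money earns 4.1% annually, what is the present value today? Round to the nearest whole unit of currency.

A$450,956

Value one period before first payment (t=2): 46570 × [1 − (1+0.041)^(−14)] / 0.041 = 46570 × 10.493728 = 488,692.9109
PV₀ = 488,692.9109 / (1+0.041)^2 = 488,692.9109 / 1.083681 = 450,956.4262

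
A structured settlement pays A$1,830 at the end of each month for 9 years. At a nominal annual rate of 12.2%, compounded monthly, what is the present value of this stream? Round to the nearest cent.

A$119,629.49

Periodic rate i = 0.122/12 = 0.0101667; n = 9 × 12 = 108 periods.
PV = PMT · [1 − (1+i)^(−n)] / i = 1830 · 65.371304 = 119,629.4860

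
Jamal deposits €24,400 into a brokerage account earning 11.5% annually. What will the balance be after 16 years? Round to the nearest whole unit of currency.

FV = 24,400 × (1 + 0.115)^16 = 139,247.5955

€139,248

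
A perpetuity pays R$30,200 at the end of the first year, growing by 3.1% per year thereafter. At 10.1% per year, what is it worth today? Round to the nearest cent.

PV = D₁/(r − g) = 30200/(0.101 − 0.031) = 431,428.5714

R$431,428.57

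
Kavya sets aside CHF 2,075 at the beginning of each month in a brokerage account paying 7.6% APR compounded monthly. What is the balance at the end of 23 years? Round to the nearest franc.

CHF 1,553,424

With 12 periods per year: i = 0.00633333, n = 276.
Accumulation factor s(276|0.00633333) × (1+i) = 748.638217; FV = 2075 × 748.638217 = 1,553,424.3001
(annuity-due: payments at period start, so ×(1+i).)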